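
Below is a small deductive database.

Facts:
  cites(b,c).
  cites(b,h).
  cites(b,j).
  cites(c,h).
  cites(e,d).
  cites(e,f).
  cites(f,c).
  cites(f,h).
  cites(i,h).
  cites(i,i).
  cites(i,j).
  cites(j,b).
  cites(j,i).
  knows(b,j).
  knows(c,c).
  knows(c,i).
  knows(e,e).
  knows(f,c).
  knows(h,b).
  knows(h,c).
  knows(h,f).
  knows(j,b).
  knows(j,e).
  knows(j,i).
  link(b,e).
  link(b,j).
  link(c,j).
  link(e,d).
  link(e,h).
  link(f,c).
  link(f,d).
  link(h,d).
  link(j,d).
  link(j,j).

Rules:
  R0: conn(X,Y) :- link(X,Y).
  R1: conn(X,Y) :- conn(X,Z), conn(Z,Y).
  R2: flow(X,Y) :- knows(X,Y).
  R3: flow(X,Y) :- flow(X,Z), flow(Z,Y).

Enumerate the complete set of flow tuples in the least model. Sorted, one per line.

flow(b,b)
flow(b,e)
flow(b,i)
flow(b,j)
flow(c,c)
flow(c,i)
flow(e,e)
flow(f,c)
flow(f,i)
flow(h,b)
flow(h,c)
flow(h,e)
flow(h,f)
flow(h,i)
flow(h,j)
flow(j,b)
flow(j,e)
flow(j,i)
flow(j,j)

round 1: derive flow(b,j) via R2 from knows(b,j)
round 1: derive flow(c,c) via R2 from knows(c,c)
round 1: derive flow(c,i) via R2 from knows(c,i)
round 1: derive flow(e,e) via R2 from knows(e,e)
round 1: derive flow(f,c) via R2 from knows(f,c)
round 1: derive flow(h,b) via R2 from knows(h,b)
round 1: derive flow(h,c) via R2 from knows(h,c)
round 1: derive flow(h,f) via R2 from knows(h,f)
round 1: derive flow(j,b) via R2 from knows(j,b)
round 1: derive flow(j,e) via R2 from knows(j,e)
round 1: derive flow(j,i) via R2 from knows(j,i)
round 2: derive flow(b,b) via R3 from flow(b,j), flow(j,b)
round 2: derive flow(b,e) via R3 from flow(b,j), flow(j,e)
round 2: derive flow(b,i) via R3 from flow(b,j), flow(j,i)
round 2: derive flow(f,i) via R3 from flow(f,c), flow(c,i)
round 2: derive flow(h,i) via R3 from flow(h,c), flow(c,i)
round 2: derive flow(h,j) via R3 from flow(h,b), flow(b,j)
round 2: derive flow(j,j) via R3 from flow(j,b), flow(b,j)
round 3: derive flow(h,e) via R3 from flow(h,b), flow(b,e)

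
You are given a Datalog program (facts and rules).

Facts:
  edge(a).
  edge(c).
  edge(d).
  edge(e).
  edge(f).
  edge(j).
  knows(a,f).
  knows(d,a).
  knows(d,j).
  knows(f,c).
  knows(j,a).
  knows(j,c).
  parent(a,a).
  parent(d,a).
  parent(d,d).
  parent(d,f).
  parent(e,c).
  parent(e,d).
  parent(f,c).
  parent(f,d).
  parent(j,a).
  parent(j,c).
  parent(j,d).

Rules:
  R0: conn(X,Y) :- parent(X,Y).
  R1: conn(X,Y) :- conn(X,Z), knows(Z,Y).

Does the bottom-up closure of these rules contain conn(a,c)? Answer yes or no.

round 1: derive conn(a,a) via R0 from parent(a,a)
round 1: derive conn(d,a) via R0 from parent(d,a)
round 1: derive conn(d,d) via R0 from parent(d,d)
round 1: derive conn(d,f) via R0 from parent(d,f)
round 1: derive conn(e,c) via R0 from parent(e,c)
round 1: derive conn(e,d) via R0 from parent(e,d)
round 1: derive conn(f,c) via R0 from parent(f,c)
round 1: derive conn(f,d) via R0 from parent(f,d)
round 1: derive conn(j,a) via R0 from parent(j,a)
round 1: derive conn(j,c) via R0 from parent(j,c)
round 1: derive conn(j,d) via R0 from parent(j,d)
round 2: derive conn(a,f) via R1 from conn(a,a), knows(a,f)
round 2: derive conn(d,c) via R1 from conn(d,f), knows(f,c)
round 2: derive conn(d,j) via R1 from conn(d,d), knows(d,j)
round 2: derive conn(e,a) via R1 from conn(e,d), knows(d,a)
round 2: derive conn(e,j) via R1 from conn(e,d), knows(d,j)
round 2: derive conn(f,a) via R1 from conn(f,d), knows(d,a)
round 2: derive conn(f,j) via R1 from conn(f,d), knows(d,j)
round 2: derive conn(j,f) via R1 from conn(j,a), knows(a,f)
round 2: derive conn(j,j) via R1 from conn(j,d), knows(d,j)
round 3: derive conn(a,c) via R1 from conn(a,f), knows(f,c)
round 3: derive conn(e,f) via R1 from conn(e,a), knows(a,f)
round 3: derive conn(f,f) via R1 from conn(f,a), knows(a,f)

yes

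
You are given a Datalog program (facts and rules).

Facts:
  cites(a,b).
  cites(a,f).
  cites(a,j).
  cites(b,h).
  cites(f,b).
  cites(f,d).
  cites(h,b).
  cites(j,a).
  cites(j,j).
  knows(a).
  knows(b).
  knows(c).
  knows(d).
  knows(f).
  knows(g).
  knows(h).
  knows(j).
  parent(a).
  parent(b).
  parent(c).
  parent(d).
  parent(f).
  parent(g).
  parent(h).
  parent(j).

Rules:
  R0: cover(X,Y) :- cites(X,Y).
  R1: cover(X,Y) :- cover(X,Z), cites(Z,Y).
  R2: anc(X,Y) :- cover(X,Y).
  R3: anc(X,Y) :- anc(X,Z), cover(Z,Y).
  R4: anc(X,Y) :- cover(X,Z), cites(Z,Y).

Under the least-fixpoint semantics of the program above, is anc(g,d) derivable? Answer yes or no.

round 1: derive cover(a,b) via R0 from cites(a,b)
round 1: derive cover(a,f) via R0 from cites(a,f)
round 1: derive cover(a,j) via R0 from cites(a,j)
round 1: derive cover(b,h) via R0 from cites(b,h)
round 1: derive cover(f,b) via R0 from cites(f,b)
round 1: derive cover(f,d) via R0 from cites(f,d)
round 1: derive cover(h,b) via R0 from cites(h,b)
round 1: derive cover(j,a) via R0 from cites(j,a)
round 1: derive cover(j,j) via R0 from cites(j,j)
round 2: derive cover(a,a) via R1 from cover(a,j), cites(j,a)
round 2: derive cover(a,d) via R1 from cover(a,f), cites(f,d)
round 2: derive cover(a,h) via R1 from cover(a,b), cites(b,h)
round 2: derive cover(b,b) via R1 from cover(b,h), cites(h,b)
round 2: derive cover(f,h) via R1 from cover(f,b), cites(b,h)
round 2: derive cover(h,h) via R1 from cover(h,b), cites(b,h)
round 2: derive cover(j,b) via R1 from cover(j,a), cites(a,b)
round 2: derive cover(j,f) via R1 from cover(j,a), cites(a,f)
round 2: derive anc(a,b) via R2 from cover(a,b)
round 2: derive anc(a,f) via R2 from cover(a,f)
round 2: derive anc(a,j) via R2 from cover(a,j)
round 2: derive anc(b,h) via R2 from cover(b,h)
round 2: derive anc(f,b) via R2 from cover(f,b)
round 2: derive anc(f,d) via R2 from cover(f,d)
round 2: derive anc(h,b) via R2 from cover(h,b)
round 2: derive anc(j,a) via R2 from cover(j,a)
round 2: derive anc(j,j) via R2 from cover(j,j)
round 2: derive anc(a,a) via R4 from cover(a,j), cites(j,a)
round 2: derive anc(a,d) via R4 from cover(a,f), cites(f,d)
round 2: derive anc(a,h) via R4 from cover(a,b), cites(b,h)
round 2: derive anc(b,b) via R4 from cover(b,h), cites(h,b)
round 2: derive anc(f,h) via R4 from cover(f,b), cites(b,h)
round 2: derive anc(h,h) via R4 from cover(h,b), cites(b,h)
round 2: derive anc(j,b) via R4 from cover(j,a), cites(a,b)
round 2: derive anc(j,f) via R4 from cover(j,a), cites(a,f)
round 3: derive cover(j,d) via R1 from cover(j,f), cites(f,d)
round 3: derive cover(j,h) via R1 from cover(j,b), cites(b,h)
round 3: derive anc(j,d) via R3 from anc(j,a), cover(a,d)
round 3: derive anc(j,h) via R3 from anc(j,a), cover(a,h)

no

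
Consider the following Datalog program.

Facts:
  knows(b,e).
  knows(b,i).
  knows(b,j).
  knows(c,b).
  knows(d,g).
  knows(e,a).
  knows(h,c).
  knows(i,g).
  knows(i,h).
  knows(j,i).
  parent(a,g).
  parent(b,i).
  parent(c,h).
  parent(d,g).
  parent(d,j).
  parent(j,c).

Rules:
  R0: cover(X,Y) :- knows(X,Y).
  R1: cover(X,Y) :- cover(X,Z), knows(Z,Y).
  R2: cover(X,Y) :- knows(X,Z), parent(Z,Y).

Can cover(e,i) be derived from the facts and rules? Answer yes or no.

no

round 1: derive cover(b,e) via R0 from knows(b,e)
round 1: derive cover(b,i) via R0 from knows(b,i)
round 1: derive cover(b,j) via R0 from knows(b,j)
round 1: derive cover(c,b) via R0 from knows(c,b)
round 1: derive cover(d,g) via R0 from knows(d,g)
round 1: derive cover(e,a) via R0 from knows(e,a)
round 1: derive cover(h,c) via R0 from knows(h,c)
round 1: derive cover(i,g) via R0 from knows(i,g)
round 1: derive cover(i,h) via R0 from knows(i,h)
round 1: derive cover(j,i) via R0 from knows(j,i)
round 1: derive cover(b,c) via R2 from knows(b,j), parent(j,c)
round 1: derive cover(c,i) via R2 from knows(c,b), parent(b,i)
round 1: derive cover(e,g) via R2 from knows(e,a), parent(a,g)
round 1: derive cover(h,h) via R2 from knows(h,c), parent(c,h)
round 2: derive cover(b,a) via R1 from cover(b,e), knows(e,a)
round 2: derive cover(b,b) via R1 from cover(b,c), knows(c,b)
round 2: derive cover(b,g) via R1 from cover(b,i), knows(i,g)
round 2: derive cover(b,h) via R1 from cover(b,i), knows(i,h)
round 2: derive cover(c,e) via R1 from cover(c,b), knows(b,e)
round 2: derive cover(c,g) via R1 from cover(c,i), knows(i,g)
round 2: derive cover(c,h) via R1 from cover(c,i), knows(i,h)
round 2: derive cover(c,j) via R1 from cover(c,b), knows(b,j)
round 2: derive cover(h,b) via R1 from cover(h,c), knows(c,b)
round 2: derive cover(i,c) via R1 from cover(i,h), knows(h,c)
round 2: derive cover(j,g) via R1 from cover(j,i), knows(i,g)
round 2: derive cover(j,h) via R1 from cover(j,i), knows(i,h)
round 3: derive cover(c,a) via R1 from cover(c,e), knows(e,a)
round 3: derive cover(c,c) via R1 from cover(c,h), knows(h,c)
round 3: derive cover(h,e) via R1 from cover(h,b), knows(b,e)
round 3: derive cover(h,i) via R1 from cover(h,b), knows(b,i)
round 3: derive cover(h,j) via R1 from cover(h,b), knows(b,j)
round 3: derive cover(i,b) via R1 from cover(i,c), knows(c,b)
round 3: derive cover(j,c) via R1 from cover(j,h), knows(h,c)
round 4: derive cover(h,a) via R1 from cover(h,e), knows(e,a)
round 4: derive cover(h,g) via R1 from cover(h,i), knows(i,g)
round 4: derive cover(i,e) via R1 from cover(i,b), knows(b,e)
round 4: derive cover(i,i) via R1 from cover(i,b), knows(b,i)
round 4: derive cover(i,j) via R1 from cover(i,b), knows(b,j)
round 4: derive cover(j,b) via R1 from cover(j,c), knows(c,b)
round 5: derive cover(i,a) via R1 from cover(i,e), knows(e,a)
round 5: derive cover(j,e) via R1 from cover(j,b), knows(b,e)
round 5: derive cover(j,j) via R1 from cover(j,b), knows(b,j)
round 6: derive cover(j,a) via R1 from cover(j,e), knows(e,a)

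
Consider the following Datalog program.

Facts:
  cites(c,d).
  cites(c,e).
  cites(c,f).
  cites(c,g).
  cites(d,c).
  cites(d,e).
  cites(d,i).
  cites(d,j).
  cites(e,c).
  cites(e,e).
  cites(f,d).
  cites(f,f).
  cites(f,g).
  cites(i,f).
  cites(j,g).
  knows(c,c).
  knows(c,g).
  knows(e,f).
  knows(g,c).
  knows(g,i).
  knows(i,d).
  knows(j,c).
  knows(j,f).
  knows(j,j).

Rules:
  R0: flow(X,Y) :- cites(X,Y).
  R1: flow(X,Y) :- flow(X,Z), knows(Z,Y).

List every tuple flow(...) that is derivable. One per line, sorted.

round 1: derive flow(c,d) via R0 from cites(c,d)
round 1: derive flow(c,e) via R0 from cites(c,e)
round 1: derive flow(c,f) via R0 from cites(c,f)
round 1: derive flow(c,g) via R0 from cites(c,g)
round 1: derive flow(d,c) via R0 from cites(d,c)
round 1: derive flow(d,e) via R0 from cites(d,e)
round 1: derive flow(d,i) via R0 from cites(d,i)
round 1: derive flow(d,j) via R0 from cites(d,j)
round 1: derive flow(e,c) via R0 from cites(e,c)
round 1: derive flow(e,e) via R0 from cites(e,e)
round 1: derive flow(f,d) via R0 from cites(f,d)
round 1: derive flow(f,f) via R0 from cites(f,f)
round 1: derive flow(f,g) via R0 from cites(f,g)
round 1: derive flow(i,f) via R0 from cites(i,f)
round 1: derive flow(j,g) via R0 from cites(j,g)
round 2: derive flow(c,c) via R1 from flow(c,g), knows(g,c)
round 2: derive flow(c,i) via R1 from flow(c,g), knows(g,i)
round 2: derive flow(d,d) via R1 from flow(d,i), knows(i,d)
round 2: derive flow(d,f) via R1 from flow(d,e), knows(e,f)
round 2: derive flow(d,g) via R1 from flow(d,c), knows(c,g)
round 2: derive flow(e,f) via R1 from flow(e,e), knows(e,f)
round 2: derive flow(e,g) via R1 from flow(e,c), knows(c,g)
round 2: derive flow(f,c) via R1 from flow(f,g), knows(g,c)
round 2: derive flow(f,i) via R1 from flow(f,g), knows(g,i)
round 2: derive flow(j,c) via R1 from flow(j,g), knows(g,c)
round 2: derive flow(j,i) via R1 from flow(j,g), knows(g,i)
round 3: derive flow(e,i) via R1 from flow(e,g), knows(g,i)
round 3: derive flow(j,d) via R1 from flow(j,i), knows(i,d)
round 4: derive flow(e,d) via R1 from flow(e,i), knows(i,d)

flow(c,c)
flow(c,d)
flow(c,e)
flow(c,f)
flow(c,g)
flow(c,i)
flow(d,c)
flow(d,d)
flow(d,e)
flow(d,f)
flow(d,g)
flow(d,i)
flow(d,j)
flow(e,c)
flow(e,d)
flow(e,e)
flow(e,f)
flow(e,g)
flow(e,i)
flow(f,c)
flow(f,d)
flow(f,f)
flow(f,g)
flow(f,i)
flow(i,f)
flow(j,c)
flow(j,d)
flow(j,g)
flow(j,i)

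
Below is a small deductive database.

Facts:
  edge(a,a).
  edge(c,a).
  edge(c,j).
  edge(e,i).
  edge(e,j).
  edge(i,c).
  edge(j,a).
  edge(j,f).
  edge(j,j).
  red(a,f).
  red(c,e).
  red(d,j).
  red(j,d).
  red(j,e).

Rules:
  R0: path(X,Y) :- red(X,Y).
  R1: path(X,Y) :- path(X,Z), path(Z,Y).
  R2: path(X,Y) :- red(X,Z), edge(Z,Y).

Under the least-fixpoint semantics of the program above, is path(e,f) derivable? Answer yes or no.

round 1: derive path(a,f) via R0 from red(a,f)
round 1: derive path(c,e) via R0 from red(c,e)
round 1: derive path(d,j) via R0 from red(d,j)
round 1: derive path(j,d) via R0 from red(j,d)
round 1: derive path(j,e) via R0 from red(j,e)
round 1: derive path(c,i) via R2 from red(c,e), edge(e,i)
round 1: derive path(c,j) via R2 from red(c,e), edge(e,j)
round 1: derive path(d,a) via R2 from red(d,j), edge(j,a)
round 1: derive path(d,f) via R2 from red(d,j), edge(j,f)
round 1: derive path(j,i) via R2 from red(j,e), edge(e,i)
round 1: derive path(j,j) via R2 from red(j,e), edge(e,j)
round 2: derive path(c,d) via R1 from path(c,j), path(j,d)
round 2: derive path(d,d) via R1 from path(d,j), path(j,d)
round 2: derive path(d,e) via R1 from path(d,j), path(j,e)
round 2: derive path(d,i) via R1 from path(d,j), path(j,i)
round 2: derive path(j,a) via R1 from path(j,d), path(d,a)
round 2: derive path(j,f) via R1 from path(j,d), path(d,f)
round 3: derive path(c,a) via R1 from path(c,d), path(d,a)
round 3: derive path(c,f) via R1 from path(c,d), path(d,f)

no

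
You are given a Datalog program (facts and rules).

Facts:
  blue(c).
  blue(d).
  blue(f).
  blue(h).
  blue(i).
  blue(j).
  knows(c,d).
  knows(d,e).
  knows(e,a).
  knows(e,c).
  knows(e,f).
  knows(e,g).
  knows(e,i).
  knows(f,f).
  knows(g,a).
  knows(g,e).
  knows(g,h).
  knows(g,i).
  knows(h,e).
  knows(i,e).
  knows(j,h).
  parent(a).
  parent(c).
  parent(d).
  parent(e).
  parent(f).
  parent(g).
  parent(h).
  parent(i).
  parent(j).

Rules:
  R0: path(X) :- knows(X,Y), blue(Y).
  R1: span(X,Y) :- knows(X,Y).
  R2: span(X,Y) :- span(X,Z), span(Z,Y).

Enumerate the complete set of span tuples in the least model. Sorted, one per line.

round 1: derive span(c,d) via R1 from knows(c,d)
round 1: derive span(d,e) via R1 from knows(d,e)
round 1: derive span(e,a) via R1 from knows(e,a)
round 1: derive span(e,c) via R1 from knows(e,c)
round 1: derive span(e,f) via R1 from knows(e,f)
round 1: derive span(e,g) via R1 from knows(e,g)
round 1: derive span(e,i) via R1 from knows(e,i)
round 1: derive span(f,f) via R1 from knows(f,f)
round 1: derive span(g,a) via R1 from knows(g,a)
round 1: derive span(g,e) via R1 from knows(g,e)
round 1: derive span(g,h) via R1 from knows(g,h)
round 1: derive span(g,i) via R1 from knows(g,i)
round 1: derive span(h,e) via R1 from knows(h,e)
round 1: derive span(i,e) via R1 from knows(i,e)
round 1: derive span(j,h) via R1 from knows(j,h)
round 2: derive span(c,e) via R2 from span(c,d), span(d,e)
round 2: derive span(d,a) via R2 from span(d,e), span(e,a)
round 2: derive span(d,c) via R2 from span(d,e), span(e,c)
round 2: derive span(d,f) via R2 from span(d,e), span(e,f)
round 2: derive span(d,g) via R2 from span(d,e), span(e,g)
round 2: derive span(d,i) via R2 from span(d,e), span(e,i)
round 2: derive span(e,d) via R2 from span(e,c), span(c,d)
round 2: derive span(e,e) via R2 from span(e,g), span(g,e)
round 2: derive span(e,h) via R2 from span(e,g), span(g,h)
round 2: derive span(g,c) via R2 from span(g,e), span(e,c)
round 2: derive span(g,f) via R2 from span(g,e), span(e,f)
round 2: derive span(g,g) via R2 from span(g,e), span(e,g)
round 2: derive span(h,a) via R2 from span(h,e), span(e,a)
round 2: derive span(h,c) via R2 from span(h,e), span(e,c)
round 2: derive span(h,f) via R2 from span(h,e), span(e,f)
round 2: derive span(h,g) via R2 from span(h,e), span(e,g)
round 2: derive span(h,i) via R2 from span(h,e), span(e,i)
round 2: derive span(i,a) via R2 from span(i,e), span(e,a)
round 2: derive span(i,c) via R2 from span(i,e), span(e,c)
round 2: derive span(i,f) via R2 from span(i,e), span(e,f)
round 2: derive span(i,g) via R2 from span(i,e), span(e,g)
round 2: derive span(i,i) via R2 from span(i,e), span(e,i)
round 2: derive span(j,e) via R2 from span(j,h), span(h,e)
round 3: derive span(c,a) via R2 from span(c,d), span(d,a)
round 3: derive span(c,c) via R2 from span(c,d), span(d,c)
round 3: derive span(c,f) via R2 from span(c,d), span(d,f)
round 3: derive span(c,g) via R2 from span(c,d), span(d,g)
round 3: derive span(c,h) via R2 from span(c,e), span(e,h)
round 3: derive span(c,i) via R2 from span(c,d), span(d,i)
round 3: derive span(d,d) via R2 from span(d,c), span(c,d)
round 3: derive span(d,h) via R2 from span(d,e), span(e,h)
round 3: derive span(g,d) via R2 from span(g,c), span(c,d)
round 3: derive span(h,d) via R2 from span(h,c), span(c,d)
round 3: derive span(h,h) via R2 from span(h,e), span(e,h)
round 3: derive span(i,d) via R2 from span(i,c), span(c,d)
round 3: derive span(i,h) via R2 from span(i,e), span(e,h)
round 3: derive span(j,a) via R2 from span(j,e), span(e,a)
round 3: derive span(j,c) via R2 from span(j,e), span(e,c)
round 3: derive span(j,d) via R2 from span(j,e), span(e,d)
round 3: derive span(j,f) via R2 from span(j,e), span(e,f)
round 3: derive span(j,g) via R2 from span(j,e), span(e,g)
round 3: derive span(j,i) via R2 from span(j,e), span(e,i)

span(c,a)
span(c,c)
span(c,d)
span(c,e)
span(c,f)
span(c,g)
span(c,h)
span(c,i)
span(d,a)
span(d,c)
span(d,d)
span(d,e)
span(d,f)
span(d,g)
span(d,h)
span(d,i)
span(e,a)
span(e,c)
span(e,d)
span(e,e)
span(e,f)
span(e,g)
span(e,h)
span(e,i)
span(f,f)
span(g,a)
span(g,c)
span(g,d)
span(g,e)
span(g,f)
span(g,g)
span(g,h)
span(g,i)
span(h,a)
span(h,c)
span(h,d)
span(h,e)
span(h,f)
span(h,g)
span(h,h)
span(h,i)
span(i,a)
span(i,c)
span(i,d)
span(i,e)
span(i,f)
span(i,g)
span(i,h)
span(i,i)
span(j,a)
span(j,c)
span(j,d)
span(j,e)
span(j,f)
span(j,g)
span(j,h)
span(j,i)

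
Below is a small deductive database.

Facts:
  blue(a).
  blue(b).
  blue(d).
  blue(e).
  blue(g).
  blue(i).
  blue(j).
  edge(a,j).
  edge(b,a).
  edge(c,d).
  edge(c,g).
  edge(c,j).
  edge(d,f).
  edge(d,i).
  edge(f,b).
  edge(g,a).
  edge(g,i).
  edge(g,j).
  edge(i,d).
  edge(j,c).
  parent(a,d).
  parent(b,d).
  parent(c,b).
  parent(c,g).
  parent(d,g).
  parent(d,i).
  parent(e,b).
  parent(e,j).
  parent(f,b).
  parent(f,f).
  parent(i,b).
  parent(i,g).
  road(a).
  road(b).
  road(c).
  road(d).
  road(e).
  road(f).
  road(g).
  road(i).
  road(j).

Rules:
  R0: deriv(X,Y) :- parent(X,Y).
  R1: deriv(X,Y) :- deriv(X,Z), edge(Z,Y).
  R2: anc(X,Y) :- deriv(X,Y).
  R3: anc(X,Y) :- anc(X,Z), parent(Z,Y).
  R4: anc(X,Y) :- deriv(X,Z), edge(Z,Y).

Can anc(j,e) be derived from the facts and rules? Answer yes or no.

no

round 1: derive deriv(a,d) via R0 from parent(a,d)
round 1: derive deriv(b,d) via R0 from parent(b,d)
round 1: derive deriv(c,b) via R0 from parent(c,b)
round 1: derive deriv(c,g) via R0 from parent(c,g)
round 1: derive deriv(d,g) via R0 from parent(d,g)
round 1: derive deriv(d,i) via R0 from parent(d,i)
round 1: derive deriv(e,b) via R0 from parent(e,b)
round 1: derive deriv(e,j) via R0 from parent(e,j)
round 1: derive deriv(f,b) via R0 from parent(f,b)
round 1: derive deriv(f,f) via R0 from parent(f,f)
round 1: derive deriv(i,b) via R0 from parent(i,b)
round 1: derive deriv(i,g) via R0 from parent(i,g)
round 2: derive deriv(a,f) via R1 from deriv(a,d), edge(d,f)
round 2: derive deriv(a,i) via R1 from deriv(a,d), edge(d,i)
round 2: derive deriv(b,f) via R1 from deriv(b,d), edge(d,f)
round 2: derive deriv(b,i) via R1 from deriv(b,d), edge(d,i)
round 2: derive deriv(c,a) via R1 from deriv(c,b), edge(b,a)
round 2: derive deriv(c,i) via R1 from deriv(c,g), edge(g,i)
round 2: derive deriv(c,j) via R1 from deriv(c,g), edge(g,j)
round 2: derive deriv(d,a) via R1 from deriv(d,g), edge(g,a)
round 2: derive deriv(d,d) via R1 from deriv(d,i), edge(i,d)
round 2: derive deriv(d,j) via R1 from deriv(d,g), edge(g,j)
round 2: derive deriv(e,a) via R1 from deriv(e,b), edge(b,a)
round 2: derive deriv(e,c) via R1 from deriv(e,j), edge(j,c)
round 2: derive deriv(f,a) via R1 from deriv(f,b), edge(b,a)
round 2: derive deriv(i,a) via R1 from deriv(i,b), edge(b,a)
round 2: derive deriv(i,i) via R1 from deriv(i,g), edge(g,i)
round 2: derive deriv(i,j) via R1 from deriv(i,g), edge(g,j)
round 2: derive anc(a,d) via R2 from deriv(a,d)
round 2: derive anc(b,d) via R2 from deriv(b,d)
round 2: derive anc(c,b) via R2 from deriv(c,b)
round 2: derive anc(c,g) via R2 from deriv(c,g)
round 2: derive anc(d,g) via R2 from deriv(d,g)
round 2: derive anc(d,i) via R2 from deriv(d,i)
round 2: derive anc(e,b) via R2 from deriv(e,b)
round 2: derive anc(e,j) via R2 from deriv(e,j)
round 2: derive anc(f,b) via R2 from deriv(f,b)
round 2: derive anc(f,f) via R2 from deriv(f,f)
round 2: derive anc(i,b) via R2 from deriv(i,b)
round 2: derive anc(i,g) via R2 from deriv(i,g)
round 2: derive anc(a,f) via R4 from deriv(a,d), edge(d,f)
round 2: derive anc(a,i) via R4 from deriv(a,d), edge(d,i)
round 2: derive anc(b,f) via R4 from deriv(b,d), edge(d,f)
round 2: derive anc(b,i) via R4 from deriv(b,d), edge(d,i)
round 2: derive anc(c,a) via R4 from deriv(c,b), edge(b,a)
round 2: derive anc(c,i) via R4 from deriv(c,g), edge(g,i)
round 2: derive anc(c,j) via R4 from deriv(c,g), edge(g,j)
round 2: derive anc(d,a) via R4 from deriv(d,g), edge(g,a)
round 2: derive anc(d,d) via R4 from deriv(d,i), edge(i,d)
round 2: derive anc(d,j) via R4 from deriv(d,g), edge(g,j)
round 2: derive anc(e,a) via R4 from deriv(e,b), edge(b,a)
round 2: derive anc(e,c) via R4 from deriv(e,j), edge(j,c)
round 2: derive anc(f,a) via R4 from deriv(f,b), edge(b,a)
round 2: derive anc(i,a) via R4 from deriv(i,b), edge(b,a)
round 2: derive anc(i,i) via R4 from deriv(i,g), edge(g,i)
round 2: derive anc(i,j) via R4 from deriv(i,g), edge(g,j)
round 3: derive deriv(a,b) via R1 from deriv(a,f), edge(f,b)
round 3: derive deriv(b,b) via R1 from deriv(b,f), edge(f,b)
round 3: derive deriv(c,c) via R1 from deriv(c,j), edge(j,c)
round 3: derive deriv(c,d) via R1 from deriv(c,i), edge(i,d)
round 3: derive deriv(d,c) via R1 from deriv(d,j), edge(j,c)
round 3: derive deriv(d,f) via R1 from deriv(d,d), edge(d,f)
round 3: derive deriv(e,d) via R1 from deriv(e,c), edge(c,d)
round 3: derive deriv(e,g) via R1 from deriv(e,c), edge(c,g)
round 3: derive deriv(f,j) via R1 from deriv(f,a), edge(a,j)
round 3: derive deriv(i,c) via R1 from deriv(i,j), edge(j,c)
round 3: derive deriv(i,d) via R1 from deriv(i,i), edge(i,d)
round 3: derive anc(a,b) via R3 from anc(a,f), parent(f,b)
round 3: derive anc(a,g) via R3 from anc(a,d), parent(d,g)
round 3: derive anc(b,b) via R3 from anc(b,f), parent(f,b)
round 3: derive anc(b,g) via R3 from anc(b,d), parent(d,g)
round 3: derive anc(c,d) via R3 from anc(c,a), parent(a,d)
round 3: derive anc(d,b) via R3 from anc(d,i), parent(i,b)
round 3: derive anc(e,d) via R3 from anc(e,a), parent(a,d)
round 3: derive anc(e,g) via R3 from anc(e,c), parent(c,g)
round 3: derive anc(f,d) via R3 from anc(f,a), parent(a,d)
round 3: derive anc(i,d) via R3 from anc(i,a), parent(a,d)
round 3: derive anc(c,c) via R4 from deriv(c,j), edge(j,c)
round 3: derive anc(d,c) via R4 from deriv(d,j), edge(j,c)
round 3: derive anc(d,f) via R4 from deriv(d,d), edge(d,f)
round 3: derive anc(f,j) via R4 from deriv(f,a), edge(a,j)
round 3: derive anc(i,c) via R4 from deriv(i,j), edge(j,c)
round 4: derive deriv(a,a) via R1 from deriv(a,b), edge(b,a)
round 4: derive deriv(b,a) via R1 from deriv(b,b), edge(b,a)
round 4: derive deriv(c,f) via R1 from deriv(c,d), edge(d,f)
round 4: derive deriv(d,b) via R1 from deriv(d,f), edge(f,b)
round 4: derive deriv(e,f) via R1 from deriv(e,d), edge(d,f)
round 4: derive deriv(e,i) via R1 from deriv(e,d), edge(d,i)
round 4: derive deriv(f,c) via R1 from deriv(f,j), edge(j,c)
round 4: derive deriv(i,f) via R1 from deriv(i,d), edge(d,f)
round 4: derive anc(e,i) via R3 from anc(e,d), parent(d,i)
round 4: derive anc(f,g) via R3 from anc(f,d), parent(d,g)
round 4: derive anc(f,i) via R3 from anc(f,d), parent(d,i)
round 4: derive anc(a,a) via R4 from deriv(a,b), edge(b,a)
round 4: derive anc(b,a) via R4 from deriv(b,b), edge(b,a)
round 4: derive anc(c,f) via R4 from deriv(c,d), edge(d,f)
round 4: derive anc(e,f) via R4 from deriv(e,d), edge(d,f)
round 4: derive anc(f,c) via R4 from deriv(f,j), edge(j,c)
round 4: derive anc(i,f) via R4 from deriv(i,d), edge(d,f)
round 5: derive deriv(a,j) via R1 from deriv(a,a), edge(a,j)
round 5: derive deriv(b,j) via R1 from deriv(b,a), edge(a,j)
round 5: derive deriv(f,d) via R1 from deriv(f,c), edge(c,d)
round 5: derive deriv(f,g) via R1 from deriv(f,c), edge(c,g)
round 5: derive anc(a,j) via R4 from deriv(a,a), edge(a,j)
round 5: derive anc(b,j) via R4 from deriv(b,a), edge(a,j)
round 6: derive deriv(a,c) via R1 from deriv(a,j), edge(j,c)
round 6: derive deriv(b,c) via R1 from deriv(b,j), edge(j,c)
round 6: derive deriv(f,i) via R1 from deriv(f,d), edge(d,i)
round 6: derive anc(a,c) via R4 from deriv(a,j), edge(j,c)
round 6: derive anc(b,c) via R4 from deriv(b,j), edge(j,c)
round 7: derive deriv(a,g) via R1 from deriv(a,c), edge(c,g)
round 7: derive deriv(b,g) via R1 from deriv(b,c), edge(c,g)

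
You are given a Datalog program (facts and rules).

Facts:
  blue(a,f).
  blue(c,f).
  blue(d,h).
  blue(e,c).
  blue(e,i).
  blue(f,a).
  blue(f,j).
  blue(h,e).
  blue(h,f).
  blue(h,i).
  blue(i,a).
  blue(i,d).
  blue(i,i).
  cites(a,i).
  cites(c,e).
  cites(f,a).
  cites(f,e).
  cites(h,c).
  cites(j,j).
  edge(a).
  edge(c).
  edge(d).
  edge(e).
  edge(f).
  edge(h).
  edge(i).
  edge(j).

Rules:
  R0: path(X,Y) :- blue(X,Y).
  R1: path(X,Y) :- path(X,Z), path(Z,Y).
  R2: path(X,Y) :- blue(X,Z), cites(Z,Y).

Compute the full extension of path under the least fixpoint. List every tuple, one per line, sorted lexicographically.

round 1: derive path(a,f) via R0 from blue(a,f)
round 1: derive path(c,f) via R0 from blue(c,f)
round 1: derive path(d,h) via R0 from blue(d,h)
round 1: derive path(e,c) via R0 from blue(e,c)
round 1: derive path(e,i) via R0 from blue(e,i)
round 1: derive path(f,a) via R0 from blue(f,a)
round 1: derive path(f,j) via R0 from blue(f,j)
round 1: derive path(h,e) via R0 from blue(h,e)
round 1: derive path(h,f) via R0 from blue(h,f)
round 1: derive path(h,i) via R0 from blue(h,i)
round 1: derive path(i,a) via R0 from blue(i,a)
round 1: derive path(i,d) via R0 from blue(i,d)
round 1: derive path(i,i) via R0 from blue(i,i)
round 1: derive path(a,a) via R2 from blue(a,f), cites(f,a)
round 1: derive path(a,e) via R2 from blue(a,f), cites(f,e)
round 1: derive path(c,a) via R2 from blue(c,f), cites(f,a)
round 1: derive path(c,e) via R2 from blue(c,f), cites(f,e)
round 1: derive path(d,c) via R2 from blue(d,h), cites(h,c)
round 1: derive path(e,e) via R2 from blue(e,c), cites(c,e)
round 1: derive path(f,i) via R2 from blue(f,a), cites(a,i)
round 1: derive path(h,a) via R2 from blue(h,f), cites(f,a)
round 2: derive path(a,c) via R1 from path(a,e), path(e,c)
round 2: derive path(a,i) via R1 from path(a,e), path(e,i)
round 2: derive path(a,j) via R1 from path(a,f), path(f,j)
round 2: derive path(c,c) via R1 from path(c,e), path(e,c)
round 2: derive path(c,i) via R1 from path(c,e), path(e,i)
round 2: derive path(c,j) via R1 from path(c,f), path(f,j)
round 2: derive path(d,a) via R1 from path(d,c), path(c,a)
round 2: derive path(d,e) via R1 from path(d,c), path(c,e)
round 2: derive path(d,f) via R1 from path(d,c), path(c,f)
round 2: derive path(d,i) via R1 from path(d,h), path(h,i)
round 2: derive path(e,a) via R1 from path(e,c), path(c,a)
round 2: derive path(e,d) via R1 from path(e,i), path(i,d)
round 2: derive path(e,f) via R1 from path(e,c), path(c,f)
round 2: derive path(f,d) via R1 from path(f,i), path(i,d)
round 2: derive path(f,e) via R1 from path(f,a), path(a,e)
round 2: derive path(f,f) via R1 from path(f,a), path(a,f)
round 2: derive path(h,c) via R1 from path(h,e), path(e,c)
round 2: derive path(h,d) via R1 from path(h,i), path(i,d)
round 2: derive path(h,j) via R1 from path(h,f), path(f,j)
round 2: derive path(i,c) via R1 from path(i,d), path(d,c)
round 2: derive path(i,e) via R1 from path(i,a), path(a,e)
round 2: derive path(i,f) via R1 from path(i,a), path(a,f)
round 2: derive path(i,h) via R1 from path(i,d), path(d,h)
round 3: derive path(a,d) via R1 from path(a,e), path(e,d)
round 3: derive path(a,h) via R1 from path(a,i), path(i,h)
round 3: derive path(c,d) via R1 from path(c,e), path(e,d)
round 3: derive path(c,h) via R1 from path(c,i), path(i,h)
round 3: derive path(d,d) via R1 from path(d,e), path(e,d)
round 3: derive path(d,j) via R1 from path(d,a), path(a,j)
round 3: derive path(e,h) via R1 from path(e,d), path(d,h)
round 3: derive path(e,j) via R1 from path(e,a), path(a,j)
round 3: derive path(f,c) via R1 from path(f,a), path(a,c)
round 3: derive path(f,h) via R1 from path(f,d), path(d,h)
round 3: derive path(h,h) via R1 from path(h,d), path(d,h)
round 3: derive path(i,j) via R1 from path(i,a), path(a,j)

path(a,a)
path(a,c)
path(a,d)
path(a,e)
path(a,f)
path(a,h)
path(a,i)
path(a,j)
path(c,a)
path(c,c)
path(c,d)
path(c,e)
path(c,f)
path(c,h)
path(c,i)
path(c,j)
path(d,a)
path(d,c)
path(d,d)
path(d,e)
path(d,f)
path(d,h)
path(d,i)
path(d,j)
path(e,a)
path(e,c)
path(e,d)
path(e,e)
path(e,f)
path(e,h)
path(e,i)
path(e,j)
path(f,a)
path(f,c)
path(f,d)
path(f,e)
path(f,f)
path(f,h)
path(f,i)
path(f,j)
path(h,a)
path(h,c)
path(h,d)
path(h,e)
path(h,f)
path(h,h)
path(h,i)
path(h,j)
path(i,a)
path(i,c)
path(i,d)
path(i,e)
path(i,f)
path(i,h)
path(i,i)
path(i,j)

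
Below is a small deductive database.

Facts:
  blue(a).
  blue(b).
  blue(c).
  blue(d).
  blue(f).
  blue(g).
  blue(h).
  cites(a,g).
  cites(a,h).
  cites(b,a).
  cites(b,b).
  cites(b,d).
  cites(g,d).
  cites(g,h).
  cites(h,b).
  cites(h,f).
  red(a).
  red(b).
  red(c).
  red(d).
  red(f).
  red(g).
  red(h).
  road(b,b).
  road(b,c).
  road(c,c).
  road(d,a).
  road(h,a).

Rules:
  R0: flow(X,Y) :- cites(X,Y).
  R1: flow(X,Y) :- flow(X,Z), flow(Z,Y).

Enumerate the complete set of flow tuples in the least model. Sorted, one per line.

round 1: derive flow(a,g) via R0 from cites(a,g)
round 1: derive flow(a,h) via R0 from cites(a,h)
round 1: derive flow(b,a) via R0 from cites(b,a)
round 1: derive flow(b,b) via R0 from cites(b,b)
round 1: derive flow(b,d) via R0 from cites(b,d)
round 1: derive flow(g,d) via R0 from cites(g,d)
round 1: derive flow(g,h) via R0 from cites(g,h)
round 1: derive flow(h,b) via R0 from cites(h,b)
round 1: derive flow(h,f) via R0 from cites(h,f)
round 2: derive flow(a,b) via R1 from flow(a,h), flow(h,b)
round 2: derive flow(a,d) via R1 from flow(a,g), flow(g,d)
round 2: derive flow(a,f) via R1 from flow(a,h), flow(h,f)
round 2: derive flow(b,g) via R1 from flow(b,a), flow(a,g)
round 2: derive flow(b,h) via R1 from flow(b,a), flow(a,h)
round 2: derive flow(g,b) via R1 from flow(g,h), flow(h,b)
round 2: derive flow(g,f) via R1 from flow(g,h), flow(h,f)
round 2: derive flow(h,a) via R1 from flow(h,b), flow(b,a)
round 2: derive flow(h,d) via R1 from flow(h,b), flow(b,d)
round 3: derive flow(a,a) via R1 from flow(a,b), flow(b,a)
round 3: derive flow(b,f) via R1 from flow(b,a), flow(a,f)
round 3: derive flow(g,a) via R1 from flow(g,b), flow(b,a)
round 3: derive flow(g,g) via R1 from flow(g,b), flow(b,g)
round 3: derive flow(h,g) via R1 from flow(h,a), flow(a,g)
round 3: derive flow(h,h) via R1 from flow(h,a), flow(a,h)

flow(a,a)
flow(a,b)
flow(a,d)
flow(a,f)
flow(a,g)
flow(a,h)
flow(b,a)
flow(b,b)
flow(b,d)
flow(b,f)
flow(b,g)
flow(b,h)
flow(g,a)
flow(g,b)
flow(g,d)
flow(g,f)
flow(g,g)
flow(g,h)
flow(h,a)
flow(h,b)
flow(h,d)
flow(h,f)
flow(h,g)
flow(h,h)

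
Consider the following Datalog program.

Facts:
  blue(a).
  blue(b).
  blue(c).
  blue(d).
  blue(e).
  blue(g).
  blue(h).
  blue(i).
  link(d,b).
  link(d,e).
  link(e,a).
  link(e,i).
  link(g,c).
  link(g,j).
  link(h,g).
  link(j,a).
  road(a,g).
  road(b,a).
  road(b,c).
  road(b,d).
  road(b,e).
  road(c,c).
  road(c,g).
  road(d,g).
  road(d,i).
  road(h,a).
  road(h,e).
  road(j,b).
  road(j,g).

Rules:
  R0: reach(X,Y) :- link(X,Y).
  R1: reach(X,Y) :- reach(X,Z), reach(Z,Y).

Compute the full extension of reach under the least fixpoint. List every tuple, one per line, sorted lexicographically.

reach(d,a)
reach(d,b)
reach(d,e)
reach(d,i)
reach(e,a)
reach(e,i)
reach(g,a)
reach(g,c)
reach(g,j)
reach(h,a)
reach(h,c)
reach(h,g)
reach(h,j)
reach(j,a)

round 1: derive reach(d,b) via R0 from link(d,b)
round 1: derive reach(d,e) via R0 from link(d,e)
round 1: derive reach(e,a) via R0 from link(e,a)
round 1: derive reach(e,i) via R0 from link(e,i)
round 1: derive reach(g,c) via R0 from link(g,c)
round 1: derive reach(g,j) via R0 from link(g,j)
round 1: derive reach(h,g) via R0 from link(h,g)
round 1: derive reach(j,a) via R0 from link(j,a)
round 2: derive reach(d,a) via R1 from reach(d,e), reach(e,a)
round 2: derive reach(d,i) via R1 from reach(d,e), reach(e,i)
round 2: derive reach(g,a) via R1 from reach(g,j), reach(j,a)
round 2: derive reach(h,c) via R1 from reach(h,g), reach(g,c)
round 2: derive reach(h,j) via R1 from reach(h,g), reach(g,j)
round 3: derive reach(h,a) via R1 from reach(h,g), reach(g,a)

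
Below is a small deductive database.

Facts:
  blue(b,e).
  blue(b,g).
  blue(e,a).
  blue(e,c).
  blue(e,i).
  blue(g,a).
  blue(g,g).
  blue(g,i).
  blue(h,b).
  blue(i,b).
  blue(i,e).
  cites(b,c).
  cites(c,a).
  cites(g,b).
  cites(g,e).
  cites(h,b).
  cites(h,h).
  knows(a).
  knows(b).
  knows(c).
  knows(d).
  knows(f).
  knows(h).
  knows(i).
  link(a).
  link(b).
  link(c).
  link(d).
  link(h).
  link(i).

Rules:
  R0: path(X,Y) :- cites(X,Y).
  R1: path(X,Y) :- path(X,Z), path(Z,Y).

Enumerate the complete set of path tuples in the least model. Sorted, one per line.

round 1: derive path(b,c) via R0 from cites(b,c)
round 1: derive path(c,a) via R0 from cites(c,a)
round 1: derive path(g,b) via R0 from cites(g,b)
round 1: derive path(g,e) via R0 from cites(g,e)
round 1: derive path(h,b) via R0 from cites(h,b)
round 1: derive path(h,h) via R0 from cites(h,h)
round 2: derive path(b,a) via R1 from path(b,c), path(c,a)
round 2: derive path(g,c) via R1 from path(g,b), path(b,c)
round 2: derive path(h,c) via R1 from path(h,b), path(b,c)
round 3: derive path(g,a) via R1 from path(g,b), path(b,a)
round 3: derive path(h,a) via R1 from path(h,b), path(b,a)

path(b,a)
path(b,c)
path(c,a)
path(g,a)
path(g,b)
path(g,c)
path(g,e)
path(h,a)
path(h,b)
path(h,c)
path(h,h)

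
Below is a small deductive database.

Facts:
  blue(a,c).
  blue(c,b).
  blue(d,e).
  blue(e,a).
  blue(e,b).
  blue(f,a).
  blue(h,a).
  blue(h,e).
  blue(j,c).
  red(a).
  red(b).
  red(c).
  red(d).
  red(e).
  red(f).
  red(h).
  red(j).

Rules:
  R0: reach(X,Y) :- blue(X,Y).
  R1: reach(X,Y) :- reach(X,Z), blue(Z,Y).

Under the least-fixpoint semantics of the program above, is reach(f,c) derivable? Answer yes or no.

yes

round 1: derive reach(a,c) via R0 from blue(a,c)
round 1: derive reach(c,b) via R0 from blue(c,b)
round 1: derive reach(d,e) via R0 from blue(d,e)
round 1: derive reach(e,a) via R0 from blue(e,a)
round 1: derive reach(e,b) via R0 from blue(e,b)
round 1: derive reach(f,a) via R0 from blue(f,a)
round 1: derive reach(h,a) via R0 from blue(h,a)
round 1: derive reach(h,e) via R0 from blue(h,e)
round 1: derive reach(j,c) via R0 from blue(j,c)
round 2: derive reach(a,b) via R1 from reach(a,c), blue(c,b)
round 2: derive reach(d,a) via R1 from reach(d,e), blue(e,a)
round 2: derive reach(d,b) via R1 from reach(d,e), blue(e,b)
round 2: derive reach(e,c) via R1 from reach(e,a), blue(a,c)
round 2: derive reach(f,c) via R1 from reach(f,a), blue(a,c)
round 2: derive reach(h,b) via R1 from reach(h,e), blue(e,b)
round 2: derive reach(h,c) via R1 from reach(h,a), blue(a,c)
round 2: derive reach(j,b) via R1 from reach(j,c), blue(c,b)
round 3: derive reach(d,c) via R1 from reach(d,a), blue(a,c)
round 3: derive reach(f,b) via R1 from reach(f,c), blue(c,b)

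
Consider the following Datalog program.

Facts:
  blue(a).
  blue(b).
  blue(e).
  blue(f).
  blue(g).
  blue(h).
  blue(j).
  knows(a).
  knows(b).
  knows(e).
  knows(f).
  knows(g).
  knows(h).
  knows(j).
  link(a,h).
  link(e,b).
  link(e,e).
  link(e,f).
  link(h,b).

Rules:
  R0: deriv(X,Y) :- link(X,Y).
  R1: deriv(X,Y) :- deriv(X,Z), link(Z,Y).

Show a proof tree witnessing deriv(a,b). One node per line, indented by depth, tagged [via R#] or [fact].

deriv(a,b)  [via R1]
  deriv(a,h)  [via R0]
    link(a,h)  [fact]
  link(h,b)  [fact]

round 1: derive deriv(a,h) via R0 from link(a,h)
round 1: derive deriv(e,b) via R0 from link(e,b)
round 1: derive deriv(e,e) via R0 from link(e,e)
round 1: derive deriv(e,f) via R0 from link(e,f)
round 1: derive deriv(h,b) via R0 from link(h,b)
round 2: derive deriv(a,b) via R1 from deriv(a,h), link(h,b)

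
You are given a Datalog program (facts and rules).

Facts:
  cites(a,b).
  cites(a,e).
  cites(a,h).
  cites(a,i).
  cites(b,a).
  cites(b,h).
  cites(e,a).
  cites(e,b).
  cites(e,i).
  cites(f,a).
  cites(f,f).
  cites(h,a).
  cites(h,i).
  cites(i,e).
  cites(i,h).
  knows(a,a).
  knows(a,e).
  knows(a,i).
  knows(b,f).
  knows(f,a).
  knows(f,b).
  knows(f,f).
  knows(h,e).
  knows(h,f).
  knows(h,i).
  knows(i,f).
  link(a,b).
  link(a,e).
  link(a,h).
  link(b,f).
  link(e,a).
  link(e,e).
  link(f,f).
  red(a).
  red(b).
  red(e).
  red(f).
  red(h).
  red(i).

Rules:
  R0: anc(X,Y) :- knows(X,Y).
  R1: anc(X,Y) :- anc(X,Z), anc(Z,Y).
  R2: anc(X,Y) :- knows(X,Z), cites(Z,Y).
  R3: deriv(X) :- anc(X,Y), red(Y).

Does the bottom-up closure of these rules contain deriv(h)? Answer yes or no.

yes

round 1: derive anc(a,a) via R0 from knows(a,a)
round 1: derive anc(a,e) via R0 from knows(a,e)
round 1: derive anc(a,i) via R0 from knows(a,i)
round 1: derive anc(b,f) via R0 from knows(b,f)
round 1: derive anc(f,a) via R0 from knows(f,a)
round 1: derive anc(f,b) via R0 from knows(f,b)
round 1: derive anc(f,f) via R0 from knows(f,f)
round 1: derive anc(h,e) via R0 from knows(h,e)
round 1: derive anc(h,f) via R0 from knows(h,f)
round 1: derive anc(h,i) via R0 from knows(h,i)
round 1: derive anc(i,f) via R0 from knows(i,f)
round 1: derive anc(a,b) via R2 from knows(a,a), cites(a,b)
round 1: derive anc(a,h) via R2 from knows(a,a), cites(a,h)
round 1: derive anc(b,a) via R2 from knows(b,f), cites(f,a)
round 1: derive anc(f,e) via R2 from knows(f,a), cites(a,e)
round 1: derive anc(f,h) via R2 from knows(f,a), cites(a,h)
round 1: derive anc(f,i) via R2 from knows(f,a), cites(a,i)
round 1: derive anc(h,a) via R2 from knows(h,e), cites(e,a)
round 1: derive anc(h,b) via R2 from knows(h,e), cites(e,b)
round 1: derive anc(h,h) via R2 from knows(h,i), cites(i,h)
round 1: derive anc(i,a) via R2 from knows(i,f), cites(f,a)
round 2: derive anc(a,f) via R1 from anc(a,b), anc(b,f)
round 2: derive anc(b,b) via R1 from anc(b,a), anc(a,b)
round 2: derive anc(b,e) via R1 from anc(b,a), anc(a,e)
round 2: derive anc(b,h) via R1 from anc(b,a), anc(a,h)
round 2: derive anc(b,i) via R1 from anc(b,a), anc(a,i)
round 2: derive anc(i,b) via R1 from anc(i,a), anc(a,b)
round 2: derive anc(i,e) via R1 from anc(i,a), anc(a,e)
round 2: derive anc(i,h) via R1 from anc(i,a), anc(a,h)
round 2: derive anc(i,i) via R1 from anc(i,a), anc(a,i)
round 2: derive deriv(a) via R3 from anc(a,a), red(a)
round 2: derive deriv(b) via R3 from anc(b,a), red(a)
round 2: derive deriv(f) via R3 from anc(f,a), red(a)
round 2: derive deriv(h) via R3 from anc(h,a), red(a)
round 2: derive deriv(i) via R3 from anc(i,a), red(a)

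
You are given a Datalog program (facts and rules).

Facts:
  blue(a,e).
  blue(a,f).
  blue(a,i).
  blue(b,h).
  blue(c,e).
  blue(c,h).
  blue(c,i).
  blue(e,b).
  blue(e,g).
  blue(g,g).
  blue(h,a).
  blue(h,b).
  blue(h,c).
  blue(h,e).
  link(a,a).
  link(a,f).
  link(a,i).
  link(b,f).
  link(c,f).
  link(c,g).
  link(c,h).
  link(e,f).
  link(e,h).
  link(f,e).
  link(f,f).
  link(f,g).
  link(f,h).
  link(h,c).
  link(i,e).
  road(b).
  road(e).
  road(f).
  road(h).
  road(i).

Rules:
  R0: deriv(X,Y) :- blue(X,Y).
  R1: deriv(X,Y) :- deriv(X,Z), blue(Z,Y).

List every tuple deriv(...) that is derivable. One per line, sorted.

deriv(a,a)
deriv(a,b)
deriv(a,c)
deriv(a,e)
deriv(a,f)
deriv(a,g)
deriv(a,h)
deriv(a,i)
deriv(b,a)
deriv(b,b)
deriv(b,c)
deriv(b,e)
deriv(b,f)
deriv(b,g)
deriv(b,h)
deriv(b,i)
deriv(c,a)
deriv(c,b)
deriv(c,c)
deriv(c,e)
deriv(c,f)
deriv(c,g)
deriv(c,h)
deriv(c,i)
deriv(e,a)
deriv(e,b)
deriv(e,c)
deriv(e,e)
deriv(e,f)
deriv(e,g)
deriv(e,h)
deriv(e,i)
deriv(g,g)
deriv(h,a)
deriv(h,b)
deriv(h,c)
deriv(h,e)
deriv(h,f)
deriv(h,g)
deriv(h,h)
deriv(h,i)

round 1: derive deriv(a,e) via R0 from blue(a,e)
round 1: derive deriv(a,f) via R0 from blue(a,f)
round 1: derive deriv(a,i) via R0 from blue(a,i)
round 1: derive deriv(b,h) via R0 from blue(b,h)
round 1: derive deriv(c,e) via R0 from blue(c,e)
round 1: derive deriv(c,h) via R0 from blue(c,h)
round 1: derive deriv(c,i) via R0 from blue(c,i)
round 1: derive deriv(e,b) via R0 from blue(e,b)
round 1: derive deriv(e,g) via R0 from blue(e,g)
round 1: derive deriv(g,g) via R0 from blue(g,g)
round 1: derive deriv(h,a) via R0 from blue(h,a)
round 1: derive deriv(h,b) via R0 from blue(h,b)
round 1: derive deriv(h,c) via R0 from blue(h,c)
round 1: derive deriv(h,e) via R0 from blue(h,e)
round 2: derive deriv(a,b) via R1 from deriv(a,e), blue(e,b)
round 2: derive deriv(a,g) via R1 from deriv(a,e), blue(e,g)
round 2: derive deriv(b,a) via R1 from deriv(b,h), blue(h,a)
round 2: derive deriv(b,b) via R1 from deriv(b,h), blue(h,b)
round 2: derive deriv(b,c) via R1 from deriv(b,h), blue(h,c)
round 2: derive deriv(b,e) via R1 from deriv(b,h), blue(h,e)
round 2: derive deriv(c,a) via R1 from deriv(c,h), blue(h,a)
round 2: derive deriv(c,b) via R1 from deriv(c,e), blue(e,b)
round 2: derive deriv(c,c) via R1 from deriv(c,h), blue(h,c)
round 2: derive deriv(c,g) via R1 from deriv(c,e), blue(e,g)
round 2: derive deriv(e,h) via R1 from deriv(e,b), blue(b,h)
round 2: derive deriv(h,f) via R1 from deriv(h,a), blue(a,f)
round 2: derive deriv(h,g) via R1 from deriv(h,e), blue(e,g)
round 2: derive deriv(h,h) via R1 from deriv(h,b), blue(b,h)
round 2: derive deriv(h,i) via R1 from deriv(h,a), blue(a,i)
round 3: derive deriv(a,h) via R1 from deriv(a,b), blue(b,h)
round 3: derive deriv(b,f) via R1 from deriv(b,a), blue(a,f)
round 3: derive deriv(b,g) via R1 from deriv(b,e), blue(e,g)
round 3: derive deriv(b,i) via R1 from deriv(b,a), blue(a,i)
round 3: derive deriv(c,f) via R1 from deriv(c,a), blue(a,f)
round 3: derive deriv(e,a) via R1 from deriv(e,h), blue(h,a)
round 3: derive deriv(e,c) via R1 from deriv(e,h), blue(h,c)
round 3: derive deriv(e,e) via R1 from deriv(e,h), blue(h,e)
round 4: derive deriv(a,a) via R1 from deriv(a,h), blue(h,a)
round 4: derive deriv(a,c) via R1 from deriv(a,h), blue(h,c)
round 4: derive deriv(e,f) via R1 from deriv(e,a), blue(a,f)
round 4: derive deriv(e,i) via R1 from deriv(e,a), blue(a,i)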